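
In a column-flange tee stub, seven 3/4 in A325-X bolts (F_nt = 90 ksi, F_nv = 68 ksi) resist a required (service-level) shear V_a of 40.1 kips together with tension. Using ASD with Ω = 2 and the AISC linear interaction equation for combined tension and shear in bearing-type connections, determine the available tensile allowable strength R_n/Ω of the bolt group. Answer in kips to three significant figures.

A_b = π·0.75²/4 = 0.4418 in²; f_rv = 40.1 / (7 × 0.4418) = 12.97 ksi.
F'_nt = 1.3 F_nt − (Ω F_nt / F_nv) f_rv = 1.3·90 − (2·90/68)·12.97 = 82.68 ksi, capped at F_nt → F'_nt = 82.68 ksi.
R_n = F'_nt · A_b · n = 82.68 × 0.4418 × 7 = 255.7 kips.
Allowable strength R_n/Ω = 255.7 / 2 = 128 kips.

128 kips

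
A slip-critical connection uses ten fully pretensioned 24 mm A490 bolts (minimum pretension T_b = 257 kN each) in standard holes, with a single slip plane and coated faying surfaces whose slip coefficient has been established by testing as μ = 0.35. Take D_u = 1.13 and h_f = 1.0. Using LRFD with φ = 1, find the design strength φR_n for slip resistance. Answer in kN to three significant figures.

R_n = μ · D_u · h_f · T_b · n_s · n_b = 0.35 × 1.13 × 1.0 × 257 × 1 × 10 = 1016 kN.
Design strength φR_n = 1 × 1016 = 1020 kN.

1020 kN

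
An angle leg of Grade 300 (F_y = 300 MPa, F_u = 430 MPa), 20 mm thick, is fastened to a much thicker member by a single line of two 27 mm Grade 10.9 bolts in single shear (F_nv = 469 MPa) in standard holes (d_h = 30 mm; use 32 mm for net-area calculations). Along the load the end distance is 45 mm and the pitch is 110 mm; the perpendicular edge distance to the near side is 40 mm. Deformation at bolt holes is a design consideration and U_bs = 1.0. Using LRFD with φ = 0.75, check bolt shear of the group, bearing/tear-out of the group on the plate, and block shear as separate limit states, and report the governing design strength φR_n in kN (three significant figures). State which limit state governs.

403 kN (bolt shear governs)

Bolt shear: A_b = π·27²/4 = 572.6 mm²; R_n = 469 × 572.6 × 2 × 1 / 1000 = 537.1 kN → 0.75 × 537.1 = 403 kN.
Bearing: edge l_c = 30, r_n = 309.6 kN; interior l_c = 80, r_n = 557.3 kN; R_n = 309.6 + 1·557.3 = 866.9 kN → 650 kN.
Block shear: A_gv = 3100, A_nv = 2140, A_nt = 480 mm²; R_n = min(0.6F_uA_nv, 0.6F_yA_gv) + U_bs·F_u·A_nt = 758.5 kN → 569 kN.
Bolt shear governs: 403 kN.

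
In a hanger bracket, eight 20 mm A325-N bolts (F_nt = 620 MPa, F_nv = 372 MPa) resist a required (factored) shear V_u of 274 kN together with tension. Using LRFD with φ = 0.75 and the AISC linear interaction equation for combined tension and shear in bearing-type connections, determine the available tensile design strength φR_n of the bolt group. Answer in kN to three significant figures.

1060 kN

A_b = π·20²/4 = 314.2 mm²; f_rv = 274 × 1000 / (8 × 314.2) = 109 MPa.
F'_nt = 1.3 F_nt − (F_nt / φF_nv) f_rv = 1.3·620 − (620/(0.75·372))·109 = 563.7 MPa, capped at F_nt → F'_nt = 563.7 MPa.
R_n = F'_nt · A_b · n = 563.7 × 314.2 × 8 / 1000 = 1417 kN.
Design strength φR_n = 0.75 × 1417 = 1060 kN.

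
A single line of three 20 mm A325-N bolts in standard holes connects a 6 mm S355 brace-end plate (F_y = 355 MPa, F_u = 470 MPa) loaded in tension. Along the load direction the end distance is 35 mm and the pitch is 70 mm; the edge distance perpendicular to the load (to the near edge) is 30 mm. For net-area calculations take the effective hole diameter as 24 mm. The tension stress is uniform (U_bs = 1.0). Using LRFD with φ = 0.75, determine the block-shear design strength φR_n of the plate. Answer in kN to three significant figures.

184 kN

Shear plane L_v = 35 + 2·70 = 175 mm; A_gv = 175 × 6 = 1050 mm².
A_nv = (175 − 2.5·24) × 6 = 690 mm².
A_nt = (30 − 0.5·24) × 6 = 108 mm².
0.6 F_u A_nv = 194.6 kN; 0.6 F_y A_gv = 223.7 kN → shear rupture governs the shear term.
R_n = 194.6 + 1.0 × 470 × 108 / 1000 = 245.3 kN.
Design strength φR_n = 0.75 × 245.3 = 184 kN.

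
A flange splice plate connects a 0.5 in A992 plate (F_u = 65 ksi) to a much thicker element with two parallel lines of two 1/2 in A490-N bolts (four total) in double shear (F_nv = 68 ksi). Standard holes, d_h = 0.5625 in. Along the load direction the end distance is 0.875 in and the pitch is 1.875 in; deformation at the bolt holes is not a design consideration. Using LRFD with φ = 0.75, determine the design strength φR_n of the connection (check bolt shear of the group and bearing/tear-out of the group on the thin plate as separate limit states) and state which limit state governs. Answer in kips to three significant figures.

80.1 kips (bolt shear governs)

Bolt shear: A_b = π·0.5²/4 = 0.1963 in²; R_n = 68 × 0.1963 × 4 × 2 = 106.8 kips → 0.75 × 106.8 = 80.1 kips.
Bearing (1.5 l_c t F_u ≤ 3.0 d t F_u): upper limit = 3.0·0.5·0.5·65 = 48.75 kips.
  Edge l_c = 0.875 − 0.5625/2 = 0.5938 → r_n = 28.95 kips; interior l_c = 1.875 − 0.5625 = 1.312 → r_n = 48.75 kips.
  R_n,bearing = 2·28.95 + 2·48.75 = 155.4 kips → 0.75 × 155.4 = 117 kips.
Bolt shear governs: 80.1 kips.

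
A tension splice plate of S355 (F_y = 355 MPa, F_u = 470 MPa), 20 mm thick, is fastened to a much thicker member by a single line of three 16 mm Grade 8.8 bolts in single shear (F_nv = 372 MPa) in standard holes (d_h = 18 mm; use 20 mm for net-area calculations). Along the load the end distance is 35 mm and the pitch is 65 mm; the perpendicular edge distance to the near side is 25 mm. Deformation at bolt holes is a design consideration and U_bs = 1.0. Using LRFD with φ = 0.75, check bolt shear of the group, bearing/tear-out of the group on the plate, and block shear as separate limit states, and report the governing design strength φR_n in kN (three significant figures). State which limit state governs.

Bolt shear: A_b = π·16²/4 = 201.1 mm²; R_n = 372 × 201.1 × 3 × 1 / 1000 = 224.4 kN → 0.75 × 224.4 = 168 kN.
Bearing: edge l_c = 26, r_n = 293.3 kN; interior l_c = 47, r_n = 361 kN; R_n = 293.3 + 2·361 = 1015 kN → 761 kN.
Block shear: A_gv = 3300, A_nv = 2300, A_nt = 300 mm²; R_n = min(0.6F_uA_nv, 0.6F_yA_gv) + U_bs·F_u·A_nt = 789.6 kN → 592 kN.
Bolt shear governs: 168 kN.

168 kN (bolt shear governs)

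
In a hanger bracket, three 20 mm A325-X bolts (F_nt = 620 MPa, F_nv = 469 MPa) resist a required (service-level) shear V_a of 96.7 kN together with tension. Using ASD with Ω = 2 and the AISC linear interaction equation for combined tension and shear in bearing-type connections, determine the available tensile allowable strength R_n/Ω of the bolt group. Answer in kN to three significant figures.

252 kN

A_b = π·20²/4 = 314.2 mm²; f_rv = 96.7 × 1000 / (3 × 314.2) = 102.6 MPa.
F'_nt = 1.3 F_nt − (Ω F_nt / F_nv) f_rv = 1.3·620 − (2·620/469)·102.6 = 534.7 MPa, capped at F_nt → F'_nt = 534.7 MPa.
R_n = F'_nt · A_b · n = 534.7 × 314.2 × 3 / 1000 = 504 kN.
Allowable strength R_n/Ω = 504 / 2 = 252 kN.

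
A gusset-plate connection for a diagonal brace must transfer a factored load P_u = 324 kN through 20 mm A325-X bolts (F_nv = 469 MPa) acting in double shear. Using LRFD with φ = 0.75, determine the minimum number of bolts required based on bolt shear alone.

2 bolts

A_b = π·20²/4 = 314.2 mm².
Per-bolt design strength φR_n = 0.75 × 469 × 314.2 × 2 / 1000 = 221 kN.
n ≥ 324 / 221 = 1.466 → use 2 bolts.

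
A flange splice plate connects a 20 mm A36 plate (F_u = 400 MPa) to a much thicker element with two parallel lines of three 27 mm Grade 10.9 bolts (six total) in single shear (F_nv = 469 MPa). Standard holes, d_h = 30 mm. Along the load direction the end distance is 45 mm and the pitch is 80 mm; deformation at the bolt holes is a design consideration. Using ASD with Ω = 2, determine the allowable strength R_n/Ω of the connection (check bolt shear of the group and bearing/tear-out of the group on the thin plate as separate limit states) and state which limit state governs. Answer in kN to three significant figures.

Bolt shear: A_b = π·27²/4 = 572.6 mm²; R_n = 469 × 572.6 × 6 × 1 / 1000 = 1611 kN → 1611 / 2 = 806 kN.
Bearing (1.2 l_c t F_u ≤ 2.4 d t F_u): upper limit = 2.4·27·20·400 / 1000 = 518.4 kN.
  Edge l_c = 45 − 30/2 = 30 → r_n = 288 kN; interior l_c = 80 − 30 = 50 → r_n = 480 kN.
  R_n,bearing = 2·288 + 4·480 = 2496 kN → 2496 / 2 = 1250 kN.
Bolt shear governs: 806 kN.

806 kN (bolt shear governs)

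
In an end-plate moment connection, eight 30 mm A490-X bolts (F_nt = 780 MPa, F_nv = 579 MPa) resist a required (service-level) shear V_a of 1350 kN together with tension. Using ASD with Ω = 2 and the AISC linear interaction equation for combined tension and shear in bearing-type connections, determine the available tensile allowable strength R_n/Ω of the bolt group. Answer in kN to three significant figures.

A_b = π·30²/4 = 706.9 mm²; f_rv = 1350 × 1000 / (8 × 706.9) = 238.7 MPa.
F'_nt = 1.3 F_nt − (Ω F_nt / F_nv) f_rv = 1.3·780 − (2·780/579)·238.7 = 370.8 MPa, capped at F_nt → F'_nt = 370.8 MPa.
R_n = F'_nt · A_b · n = 370.8 × 706.9 × 8 / 1000 = 2097 kN.
Allowable strength R_n/Ω = 2097 / 2 = 1050 kN.

1050 kN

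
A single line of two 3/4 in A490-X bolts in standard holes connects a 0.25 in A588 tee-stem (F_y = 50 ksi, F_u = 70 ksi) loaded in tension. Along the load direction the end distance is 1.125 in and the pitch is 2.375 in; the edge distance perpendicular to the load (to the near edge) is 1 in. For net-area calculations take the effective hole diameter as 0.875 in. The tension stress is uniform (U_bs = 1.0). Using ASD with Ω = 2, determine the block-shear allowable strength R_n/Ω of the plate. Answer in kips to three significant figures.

16.4 kips

Shear plane L_v = 1.125 + 1·2.375 = 3.5 in; A_gv = 3.5 × 0.25 = 0.875 in².
A_nv = (3.5 − 1.5·0.875) × 0.25 = 0.5469 in².
A_nt = (1 − 0.5·0.875) × 0.25 = 0.1406 in².
0.6 F_u A_nv = 22.97 kips; 0.6 F_y A_gv = 26.25 kips → shear rupture governs the shear term.
R_n = 22.97 + 1.0 × 70 × 0.1406 = 32.81 kips.
Allowable strength R_n/Ω = 32.81 / 2 = 16.4 kips.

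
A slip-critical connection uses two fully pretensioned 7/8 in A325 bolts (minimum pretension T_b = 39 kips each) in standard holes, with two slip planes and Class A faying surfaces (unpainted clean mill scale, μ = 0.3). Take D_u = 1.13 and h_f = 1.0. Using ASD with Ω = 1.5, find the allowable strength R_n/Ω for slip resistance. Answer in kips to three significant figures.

35.3 kips

R_n = μ · D_u · h_f · T_b · n_s · n_b = 0.3 × 1.13 × 1.0 × 39 × 2 × 2 = 52.88 kips.
Allowable strength R_n/Ω = 52.88 / 1.5 = 35.3 kips.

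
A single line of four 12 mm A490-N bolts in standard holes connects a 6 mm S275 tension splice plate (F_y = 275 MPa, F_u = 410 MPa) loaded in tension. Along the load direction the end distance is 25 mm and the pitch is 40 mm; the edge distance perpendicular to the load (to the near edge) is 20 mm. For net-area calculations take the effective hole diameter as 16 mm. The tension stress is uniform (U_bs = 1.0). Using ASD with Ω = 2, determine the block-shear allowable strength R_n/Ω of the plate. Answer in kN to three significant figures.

Shear plane L_v = 25 + 3·40 = 145 mm; A_gv = 145 × 6 = 870 mm².
A_nv = (145 − 3.5·16) × 6 = 534 mm².
A_nt = (20 − 0.5·16) × 6 = 72 mm².
0.6 F_u A_nv = 131.4 kN; 0.6 F_y A_gv = 143.6 kN → shear rupture governs the shear term.
R_n = 131.4 + 1.0 × 410 × 72 / 1000 = 160.9 kN.
Allowable strength R_n/Ω = 160.9 / 2 = 80.4 kN.

80.4 kN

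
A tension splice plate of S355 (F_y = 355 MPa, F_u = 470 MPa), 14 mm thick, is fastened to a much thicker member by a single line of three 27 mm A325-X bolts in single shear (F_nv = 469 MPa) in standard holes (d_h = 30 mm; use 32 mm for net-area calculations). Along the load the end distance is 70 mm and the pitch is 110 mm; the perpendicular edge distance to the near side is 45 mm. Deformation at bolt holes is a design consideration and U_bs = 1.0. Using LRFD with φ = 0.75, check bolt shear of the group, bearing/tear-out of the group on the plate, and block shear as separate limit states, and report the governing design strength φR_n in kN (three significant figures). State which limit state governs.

Bolt shear: A_b = π·27²/4 = 572.6 mm²; R_n = 469 × 572.6 × 3 × 1 / 1000 = 805.6 kN → 0.75 × 805.6 = 604 kN.
Bearing: edge l_c = 55, r_n = 426.4 kN; interior l_c = 80, r_n = 426.4 kN; R_n = 426.4 + 2·426.4 = 1279 kN → 959 kN.
Block shear: A_gv = 4060, A_nv = 2940, A_nt = 406 mm²; R_n = min(0.6F_uA_nv, 0.6F_yA_gv) + U_bs·F_u·A_nt = 1020 kN → 765 kN.
Bolt shear governs: 604 kN.

604 kN (bolt shear governs)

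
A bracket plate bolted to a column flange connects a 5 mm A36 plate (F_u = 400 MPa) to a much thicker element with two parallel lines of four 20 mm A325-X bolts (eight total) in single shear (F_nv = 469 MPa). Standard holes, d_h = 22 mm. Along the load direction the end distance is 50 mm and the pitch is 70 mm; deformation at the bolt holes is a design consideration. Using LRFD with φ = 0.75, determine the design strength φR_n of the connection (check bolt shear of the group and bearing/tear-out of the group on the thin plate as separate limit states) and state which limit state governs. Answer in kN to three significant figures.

Bolt shear: A_b = π·20²/4 = 314.2 mm²; R_n = 469 × 314.2 × 8 × 1 / 1000 = 1179 kN → 0.75 × 1179 = 884 kN.
Bearing (1.2 l_c t F_u ≤ 2.4 d t F_u): upper limit = 2.4·20·5·400 / 1000 = 96 kN.
  Edge l_c = 50 − 22/2 = 39 → r_n = 93.6 kN; interior l_c = 70 − 22 = 48 → r_n = 96 kN.
  R_n,bearing = 2·93.6 + 6·96 = 763.2 kN → 0.75 × 763.2 = 572 kN.
Bearing governs: 572 kN.

572 kN (bearing governs)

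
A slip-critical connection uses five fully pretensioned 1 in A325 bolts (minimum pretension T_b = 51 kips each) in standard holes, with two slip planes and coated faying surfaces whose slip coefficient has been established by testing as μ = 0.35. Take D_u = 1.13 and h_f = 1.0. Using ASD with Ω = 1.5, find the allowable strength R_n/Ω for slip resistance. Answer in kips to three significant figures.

134 kips

R_n = μ · D_u · h_f · T_b · n_s · n_b = 0.35 × 1.13 × 1.0 × 51 × 2 × 5 = 201.7 kips.
Allowable strength R_n/Ω = 201.7 / 1.5 = 134 kips.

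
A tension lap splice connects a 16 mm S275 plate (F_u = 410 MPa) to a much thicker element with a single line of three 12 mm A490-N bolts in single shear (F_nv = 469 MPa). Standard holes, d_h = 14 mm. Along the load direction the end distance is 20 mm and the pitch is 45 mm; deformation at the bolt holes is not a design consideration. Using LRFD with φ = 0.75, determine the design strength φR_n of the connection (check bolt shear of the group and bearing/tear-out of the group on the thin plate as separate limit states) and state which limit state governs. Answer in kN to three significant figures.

Bolt shear: A_b = π·12²/4 = 113.1 mm²; R_n = 469 × 113.1 × 3 × 1 / 1000 = 159.1 kN → 0.75 × 159.1 = 119 kN.
Bearing (1.5 l_c t F_u ≤ 3.0 d t F_u): upper limit = 3.0·12·16·410 / 1000 = 236.2 kN.
  Edge l_c = 20 − 14/2 = 13 → r_n = 127.9 kN; interior l_c = 45 − 14 = 31 → r_n = 236.2 kN.
  R_n,bearing = 1·127.9 + 2·236.2 = 600.2 kN → 0.75 × 600.2 = 450 kN.
Bolt shear governs: 119 kN.

119 kN (bolt shear governs)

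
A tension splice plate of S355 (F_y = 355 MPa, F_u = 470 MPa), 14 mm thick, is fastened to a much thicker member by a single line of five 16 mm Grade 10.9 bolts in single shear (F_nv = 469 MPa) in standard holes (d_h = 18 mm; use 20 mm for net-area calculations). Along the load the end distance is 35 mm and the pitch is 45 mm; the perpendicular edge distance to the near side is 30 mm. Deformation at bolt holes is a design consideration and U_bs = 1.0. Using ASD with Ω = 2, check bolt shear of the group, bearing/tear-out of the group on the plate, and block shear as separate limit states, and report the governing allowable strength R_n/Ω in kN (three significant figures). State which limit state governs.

236 kN (bolt shear governs)

Bolt shear: A_b = π·16²/4 = 201.1 mm²; R_n = 469 × 201.1 × 5 × 1 / 1000 = 471.5 kN → 471.5 / 2 = 236 kN.
Bearing: edge l_c = 26, r_n = 205.3 kN; interior l_c = 27, r_n = 213.2 kN; R_n = 205.3 + 4·213.2 = 1058 kN → 529 kN.
Block shear: A_gv = 3010, A_nv = 1750, A_nt = 280 mm²; R_n = min(0.6F_uA_nv, 0.6F_yA_gv) + U_bs·F_u·A_nt = 625.1 kN → 313 kN.
Bolt shear governs: 236 kN.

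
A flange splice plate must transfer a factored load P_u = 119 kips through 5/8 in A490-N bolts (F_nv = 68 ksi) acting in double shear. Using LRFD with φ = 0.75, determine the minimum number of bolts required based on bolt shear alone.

4 bolts

A_b = π·0.625²/4 = 0.3068 in².
Per-bolt design strength φR_n = 0.75 × 68 × 0.3068 × 2 = 31.29 kips.
n ≥ 119 / 31.29 = 3.803 → use 4 bolts.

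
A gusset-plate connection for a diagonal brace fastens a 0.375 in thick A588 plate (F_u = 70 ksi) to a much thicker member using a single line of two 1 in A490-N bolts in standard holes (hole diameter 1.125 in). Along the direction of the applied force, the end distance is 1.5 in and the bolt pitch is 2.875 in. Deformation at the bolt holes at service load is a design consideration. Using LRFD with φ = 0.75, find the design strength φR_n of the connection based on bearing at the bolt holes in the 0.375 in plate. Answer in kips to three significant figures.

63.5 kips

Per bolt r_n = 1.2 l_c t F_u ≤ 2.4 d t F_u; upper limit = 2.4 × 1 × 0.375 × 70 = 63 kips.
Edge bolt: l_c = 1.5 − 1.125/2 = 0.9375 in → 1.2 × 0.9375 × 0.375 × 70 = 29.53 → r_n = 29.53 kips.
Interior bolts: l_c = 2.875 − 1.125 = 1.75 in → 1.2 × 1.75 × 0.375 × 70 = 55.13 → r_n = 55.13 kips.
R_n = 1 × 29.53 + 1 × 55.13 = 84.66 kips.
Design strength φR_n = 0.75 × 84.66 = 63.5 kips.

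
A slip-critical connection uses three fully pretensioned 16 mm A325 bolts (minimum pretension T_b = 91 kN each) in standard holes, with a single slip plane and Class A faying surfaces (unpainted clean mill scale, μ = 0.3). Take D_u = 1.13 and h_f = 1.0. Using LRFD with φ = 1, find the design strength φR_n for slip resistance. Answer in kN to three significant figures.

92.5 kN

R_n = μ · D_u · h_f · T_b · n_s · n_b = 0.3 × 1.13 × 1.0 × 91 × 1 × 3 = 92.55 kN.
Design strength φR_n = 1 × 92.55 = 92.5 kN.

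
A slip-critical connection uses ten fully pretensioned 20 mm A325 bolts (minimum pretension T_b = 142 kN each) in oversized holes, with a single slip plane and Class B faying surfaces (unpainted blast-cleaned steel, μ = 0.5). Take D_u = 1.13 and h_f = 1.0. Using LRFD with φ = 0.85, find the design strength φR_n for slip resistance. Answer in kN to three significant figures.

682 kN

R_n = μ · D_u · h_f · T_b · n_s · n_b = 0.5 × 1.13 × 1.0 × 142 × 1 × 10 = 802.3 kN.
Design strength φR_n = 0.85 × 802.3 = 682 kN.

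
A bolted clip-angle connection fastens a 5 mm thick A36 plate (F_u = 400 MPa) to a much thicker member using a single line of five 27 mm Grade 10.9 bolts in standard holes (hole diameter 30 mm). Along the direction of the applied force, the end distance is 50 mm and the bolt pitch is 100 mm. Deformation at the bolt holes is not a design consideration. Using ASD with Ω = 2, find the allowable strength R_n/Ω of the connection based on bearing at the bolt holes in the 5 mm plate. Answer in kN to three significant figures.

376 kN

Per bolt r_n = 1.5 l_c t F_u ≤ 3.0 d t F_u; upper limit = 3.0 × 27 × 5 × 400 / 1000 = 162 kN.
Edge bolt: l_c = 50 − 30/2 = 35 mm → 1.5 × 35 × 5 × 400 / 1000 = 105 → r_n = 105 kN.
Interior bolts: l_c = 100 − 30 = 70 mm → 1.5 × 70 × 5 × 400 / 1000 = 210 → r_n = 162 kN.
R_n = 1 × 105 + 4 × 162 = 753 kN.
Allowable strength R_n/Ω = 753 / 2 = 376 kN.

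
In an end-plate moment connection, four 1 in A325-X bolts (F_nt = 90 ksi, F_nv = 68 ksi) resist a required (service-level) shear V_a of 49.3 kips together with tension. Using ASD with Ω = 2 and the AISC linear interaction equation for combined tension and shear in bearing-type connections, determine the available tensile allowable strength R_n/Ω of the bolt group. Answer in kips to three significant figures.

A_b = π·1²/4 = 0.7854 in²; f_rv = 49.3 / (4 × 0.7854) = 15.69 ksi.
F'_nt = 1.3 F_nt − (Ω F_nt / F_nv) f_rv = 1.3·90 − (2·90/68)·15.69 = 75.46 ksi, capped at F_nt → F'_nt = 75.46 ksi.
R_n = F'_nt · A_b · n = 75.46 × 0.7854 × 4 = 237.1 kips.
Allowable strength R_n/Ω = 237.1 / 2 = 119 kips.

119 kips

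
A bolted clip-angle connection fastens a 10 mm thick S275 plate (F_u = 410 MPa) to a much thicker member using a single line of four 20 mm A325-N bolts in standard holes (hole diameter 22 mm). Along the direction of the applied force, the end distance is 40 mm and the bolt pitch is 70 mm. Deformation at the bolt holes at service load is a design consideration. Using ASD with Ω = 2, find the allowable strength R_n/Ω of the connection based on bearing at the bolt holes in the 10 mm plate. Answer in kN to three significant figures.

Per bolt r_n = 1.2 l_c t F_u ≤ 2.4 d t F_u; upper limit = 2.4 × 20 × 10 × 410 / 1000 = 196.8 kN.
Edge bolt: l_c = 40 − 22/2 = 29 mm → 1.2 × 29 × 10 × 410 / 1000 = 142.7 → r_n = 142.7 kN.
Interior bolts: l_c = 70 − 22 = 48 mm → 1.2 × 48 × 10 × 410 / 1000 = 236.2 → r_n = 196.8 kN.
R_n = 1 × 142.7 + 3 × 196.8 = 733.1 kN.
Allowable strength R_n/Ω = 733.1 / 2 = 367 kN.

367 kN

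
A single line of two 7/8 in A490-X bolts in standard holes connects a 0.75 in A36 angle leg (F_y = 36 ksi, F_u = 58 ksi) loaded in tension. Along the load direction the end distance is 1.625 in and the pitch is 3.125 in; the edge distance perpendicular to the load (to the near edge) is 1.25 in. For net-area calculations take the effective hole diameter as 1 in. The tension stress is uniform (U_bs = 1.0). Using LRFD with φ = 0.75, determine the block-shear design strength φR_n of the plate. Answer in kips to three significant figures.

82.2 kips

Shear plane L_v = 1.625 + 1·3.125 = 4.75 in; A_gv = 4.75 × 0.75 = 3.562 in².
A_nv = (4.75 − 1.5·1) × 0.75 = 2.438 in².
A_nt = (1.25 − 0.5·1) × 0.75 = 0.5625 in².
0.6 F_u A_nv = 84.82 kips; 0.6 F_y A_gv = 76.95 kips → shear yielding governs the shear term.
R_n = 76.95 + 1.0 × 58 × 0.5625 = 109.6 kips.
Design strength φR_n = 0.75 × 109.6 = 82.2 kips.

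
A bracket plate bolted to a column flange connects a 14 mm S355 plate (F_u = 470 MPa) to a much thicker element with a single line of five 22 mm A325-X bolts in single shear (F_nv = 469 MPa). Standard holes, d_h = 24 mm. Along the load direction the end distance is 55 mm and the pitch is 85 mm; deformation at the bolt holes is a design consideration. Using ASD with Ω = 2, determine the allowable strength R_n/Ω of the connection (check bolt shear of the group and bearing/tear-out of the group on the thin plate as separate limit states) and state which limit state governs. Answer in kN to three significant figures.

Bolt shear: A_b = π·22²/4 = 380.1 mm²; R_n = 469 × 380.1 × 5 × 1 / 1000 = 891.4 kN → 891.4 / 2 = 446 kN.
Bearing (1.2 l_c t F_u ≤ 2.4 d t F_u): upper limit = 2.4·22·14·470 / 1000 = 347.4 kN.
  Edge l_c = 55 − 24/2 = 43 → r_n = 339.5 kN; interior l_c = 85 − 24 = 61 → r_n = 347.4 kN.
  R_n,bearing = 1·339.5 + 4·347.4 = 1729 kN → 1729 / 2 = 865 kN.
Bolt shear governs: 446 kN.

446 kN (bolt shear governs)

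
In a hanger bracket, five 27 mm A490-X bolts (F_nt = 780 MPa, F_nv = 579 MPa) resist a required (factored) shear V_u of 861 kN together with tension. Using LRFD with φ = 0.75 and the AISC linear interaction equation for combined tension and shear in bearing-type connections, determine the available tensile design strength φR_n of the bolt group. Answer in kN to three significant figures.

A_b = π·27²/4 = 572.6 mm²; f_rv = 861 × 1000 / (5 × 572.6) = 300.8 MPa.
F'_nt = 1.3 F_nt − (F_nt / φF_nv) f_rv = 1.3·780 − (780/(0.75·579))·300.8 = 473.8 MPa, capped at F_nt → F'_nt = 473.8 MPa.
R_n = F'_nt · A_b · n = 473.8 × 572.6 × 5 / 1000 = 1356 kN.
Design strength φR_n = 0.75 × 1356 = 1020 kN.

1020 kN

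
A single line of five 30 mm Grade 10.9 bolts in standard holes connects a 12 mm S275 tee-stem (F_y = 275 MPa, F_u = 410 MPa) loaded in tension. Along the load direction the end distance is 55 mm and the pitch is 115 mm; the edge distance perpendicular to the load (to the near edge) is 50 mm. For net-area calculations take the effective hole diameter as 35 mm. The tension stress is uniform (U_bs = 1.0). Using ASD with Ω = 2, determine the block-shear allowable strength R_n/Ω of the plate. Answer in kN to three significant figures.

590 kN

Shear plane L_v = 55 + 4·115 = 515 mm; A_gv = 515 × 12 = 6180 mm².
A_nv = (515 − 4.5·35) × 12 = 4290 mm².
A_nt = (50 − 0.5·35) × 12 = 390 mm².
0.6 F_u A_nv = 1055 kN; 0.6 F_y A_gv = 1020 kN → shear yielding governs the shear term.
R_n = 1020 + 1.0 × 410 × 390 / 1000 = 1180 kN.
Allowable strength R_n/Ω = 1180 / 2 = 590 kN.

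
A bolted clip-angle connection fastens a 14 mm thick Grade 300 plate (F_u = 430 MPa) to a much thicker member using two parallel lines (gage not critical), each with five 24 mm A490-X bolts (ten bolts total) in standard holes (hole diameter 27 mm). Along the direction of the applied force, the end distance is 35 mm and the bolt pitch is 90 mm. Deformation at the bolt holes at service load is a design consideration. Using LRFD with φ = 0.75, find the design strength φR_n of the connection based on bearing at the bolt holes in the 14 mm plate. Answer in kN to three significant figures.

2310 kN

Per bolt r_n = 1.2 l_c t F_u ≤ 2.4 d t F_u; upper limit = 2.4 × 24 × 14 × 430 / 1000 = 346.8 kN.
Edge bolt: l_c = 35 − 27/2 = 21.5 mm → 1.2 × 21.5 × 14 × 430 / 1000 = 155.3 → r_n = 155.3 kN.
Interior bolts: l_c = 90 − 27 = 63 mm → 1.2 × 63 × 14 × 430 / 1000 = 455.1 → r_n = 346.8 kN.
R_n = 2 × 155.3 + 8 × 346.8 = 3085 kN.
Design strength φR_n = 0.75 × 3085 = 2310 kN.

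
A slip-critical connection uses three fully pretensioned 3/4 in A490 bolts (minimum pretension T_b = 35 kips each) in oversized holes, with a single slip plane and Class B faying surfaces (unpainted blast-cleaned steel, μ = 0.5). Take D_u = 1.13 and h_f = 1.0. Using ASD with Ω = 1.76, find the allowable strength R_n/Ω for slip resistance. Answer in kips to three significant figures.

R_n = μ · D_u · h_f · T_b · n_s · n_b = 0.5 × 1.13 × 1.0 × 35 × 1 × 3 = 59.32 kips.
Allowable strength R_n/Ω = 59.32 / 1.76 = 33.7 kips.

33.7 kips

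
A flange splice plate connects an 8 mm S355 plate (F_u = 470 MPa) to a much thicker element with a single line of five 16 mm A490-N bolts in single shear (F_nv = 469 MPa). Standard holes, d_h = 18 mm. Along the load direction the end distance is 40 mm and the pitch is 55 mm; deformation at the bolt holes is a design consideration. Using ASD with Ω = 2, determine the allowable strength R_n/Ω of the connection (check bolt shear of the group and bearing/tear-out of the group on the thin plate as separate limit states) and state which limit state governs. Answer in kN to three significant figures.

Bolt shear: A_b = π·16²/4 = 201.1 mm²; R_n = 469 × 201.1 × 5 × 1 / 1000 = 471.5 kN → 471.5 / 2 = 236 kN.
Bearing (1.2 l_c t F_u ≤ 2.4 d t F_u): upper limit = 2.4·16·8·470 / 1000 = 144.4 kN.
  Edge l_c = 40 − 18/2 = 31 → r_n = 139.9 kN; interior l_c = 55 − 18 = 37 → r_n = 144.4 kN.
  R_n,bearing = 1·139.9 + 4·144.4 = 717.4 kN → 717.4 / 2 = 359 kN.
Bolt shear governs: 236 kN.

236 kN (bolt shear governs)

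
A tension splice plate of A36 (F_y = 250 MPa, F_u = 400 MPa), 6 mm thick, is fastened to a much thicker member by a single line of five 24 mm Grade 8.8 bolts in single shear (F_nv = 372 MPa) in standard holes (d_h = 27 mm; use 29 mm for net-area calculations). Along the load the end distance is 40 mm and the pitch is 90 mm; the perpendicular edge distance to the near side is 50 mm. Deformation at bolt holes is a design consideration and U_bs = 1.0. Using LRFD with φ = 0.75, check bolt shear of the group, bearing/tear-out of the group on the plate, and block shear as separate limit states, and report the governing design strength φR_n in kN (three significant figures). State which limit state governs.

334 kN (block shear governs)

Bolt shear: A_b = π·24²/4 = 452.4 mm²; R_n = 372 × 452.4 × 5 × 1 / 1000 = 841.4 kN → 0.75 × 841.4 = 631 kN.
Bearing: edge l_c = 26.5, r_n = 76.32 kN; interior l_c = 63, r_n = 138.2 kN; R_n = 76.32 + 4·138.2 = 629.3 kN → 472 kN.
Block shear: A_gv = 2400, A_nv = 1617, A_nt = 213 mm²; R_n = min(0.6F_uA_nv, 0.6F_yA_gv) + U_bs·F_u·A_nt = 445.2 kN → 334 kN.
Block shear governs: 334 kN.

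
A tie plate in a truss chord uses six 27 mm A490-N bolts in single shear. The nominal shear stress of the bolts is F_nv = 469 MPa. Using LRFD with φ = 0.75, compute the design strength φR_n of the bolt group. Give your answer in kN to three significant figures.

1210 kN

A_b = π × 27² / 4 = 572.6 mm².
R_n = F_nv · A_b · n · n_s = 469 × 572.6 × 6 × 1 / 1000 = 1611 kN.
Design strength φR_n = 0.75 × 1611 = 1210 kN.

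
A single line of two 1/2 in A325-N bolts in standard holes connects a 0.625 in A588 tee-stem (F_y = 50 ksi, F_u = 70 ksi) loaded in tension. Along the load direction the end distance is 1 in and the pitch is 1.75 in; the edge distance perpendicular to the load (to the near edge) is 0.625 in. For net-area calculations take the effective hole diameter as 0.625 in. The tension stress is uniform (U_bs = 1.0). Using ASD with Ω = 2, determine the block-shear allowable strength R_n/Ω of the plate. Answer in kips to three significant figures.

Shear plane L_v = 1 + 1·1.75 = 2.75 in; A_gv = 2.75 × 0.625 = 1.719 in².
A_nv = (2.75 − 1.5·0.625) × 0.625 = 1.133 in².
A_nt = (0.625 − 0.5·0.625) × 0.625 = 0.1953 in².
0.6 F_u A_nv = 47.58 kips; 0.6 F_y A_gv = 51.56 kips → shear rupture governs the shear term.
R_n = 47.58 + 1.0 × 70 × 0.1953 = 61.25 kips.
Allowable strength R_n/Ω = 61.25 / 2 = 30.6 kips.

30.6 kips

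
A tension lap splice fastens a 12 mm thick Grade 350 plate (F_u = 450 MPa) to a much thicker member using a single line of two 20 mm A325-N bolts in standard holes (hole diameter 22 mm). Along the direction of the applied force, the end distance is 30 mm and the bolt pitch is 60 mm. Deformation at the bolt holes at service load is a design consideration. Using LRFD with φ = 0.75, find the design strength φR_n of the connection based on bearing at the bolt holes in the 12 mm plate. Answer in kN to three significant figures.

Per bolt r_n = 1.2 l_c t F_u ≤ 2.4 d t F_u; upper limit = 2.4 × 20 × 12 × 450 / 1000 = 259.2 kN.
Edge bolt: l_c = 30 − 22/2 = 19 mm → 1.2 × 19 × 12 × 450 / 1000 = 123.1 → r_n = 123.1 kN.
Interior bolts: l_c = 60 − 22 = 38 mm → 1.2 × 38 × 12 × 450 / 1000 = 246.2 → r_n = 246.2 kN.
R_n = 1 × 123.1 + 1 × 246.2 = 369.4 kN.
Design strength φR_n = 0.75 × 369.4 = 277 kN.

277 kN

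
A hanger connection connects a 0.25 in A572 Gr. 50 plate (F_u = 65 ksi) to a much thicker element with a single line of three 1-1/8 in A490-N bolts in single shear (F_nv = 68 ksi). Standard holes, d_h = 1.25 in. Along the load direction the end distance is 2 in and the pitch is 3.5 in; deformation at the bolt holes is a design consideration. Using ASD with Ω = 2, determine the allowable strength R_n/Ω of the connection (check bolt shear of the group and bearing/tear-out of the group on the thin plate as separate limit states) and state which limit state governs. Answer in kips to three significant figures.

Bolt shear: A_b = π·1.125²/4 = 0.994 in²; R_n = 68 × 0.994 × 3 × 1 = 202.8 kips → 202.8 / 2 = 101 kips.
Bearing (1.2 l_c t F_u ≤ 2.4 d t F_u): upper limit = 2.4·1.125·0.25·65 = 43.87 kips.
  Edge l_c = 2 − 1.25/2 = 1.375 → r_n = 26.81 kips; interior l_c = 3.5 − 1.25 = 2.25 → r_n = 43.87 kips.
  R_n,bearing = 1·26.81 + 2·43.87 = 114.6 kips → 114.6 / 2 = 57.3 kips.
Bearing governs: 57.3 kips.

57.3 kips (bearing governs)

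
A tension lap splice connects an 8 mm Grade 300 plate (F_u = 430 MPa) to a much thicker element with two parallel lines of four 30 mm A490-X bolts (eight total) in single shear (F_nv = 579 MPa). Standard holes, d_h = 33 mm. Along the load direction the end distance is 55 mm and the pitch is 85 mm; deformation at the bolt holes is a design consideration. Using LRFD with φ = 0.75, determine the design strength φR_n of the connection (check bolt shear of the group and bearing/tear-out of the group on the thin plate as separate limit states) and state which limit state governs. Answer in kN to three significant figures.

1200 kN (bearing governs)

Bolt shear: A_b = π·30²/4 = 706.9 mm²; R_n = 579 × 706.9 × 8 × 1 / 1000 = 3274 kN → 0.75 × 3274 = 2460 kN.
Bearing (1.2 l_c t F_u ≤ 2.4 d t F_u): upper limit = 2.4·30·8·430 / 1000 = 247.7 kN.
  Edge l_c = 55 − 33/2 = 38.5 → r_n = 158.9 kN; interior l_c = 85 − 33 = 52 → r_n = 214.7 kN.
  R_n,bearing = 2·158.9 + 6·214.7 = 1606 kN → 0.75 × 1606 = 1200 kN.
Bearing governs: 1200 kN.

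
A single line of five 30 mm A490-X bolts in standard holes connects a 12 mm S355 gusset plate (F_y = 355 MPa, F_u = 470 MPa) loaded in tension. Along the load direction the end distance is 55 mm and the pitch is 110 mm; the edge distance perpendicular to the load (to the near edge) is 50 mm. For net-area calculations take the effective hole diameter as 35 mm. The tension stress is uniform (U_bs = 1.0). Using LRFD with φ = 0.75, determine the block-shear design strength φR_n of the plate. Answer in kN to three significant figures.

994 kN

Shear plane L_v = 55 + 4·110 = 495 mm; A_gv = 495 × 12 = 5940 mm².
A_nv = (495 − 4.5·35) × 12 = 4050 mm².
A_nt = (50 − 0.5·35) × 12 = 390 mm².
0.6 F_u A_nv = 1142 kN; 0.6 F_y A_gv = 1265 kN → shear rupture governs the shear term.
R_n = 1142 + 1.0 × 470 × 390 / 1000 = 1325 kN.
Design strength φR_n = 0.75 × 1325 = 994 kN.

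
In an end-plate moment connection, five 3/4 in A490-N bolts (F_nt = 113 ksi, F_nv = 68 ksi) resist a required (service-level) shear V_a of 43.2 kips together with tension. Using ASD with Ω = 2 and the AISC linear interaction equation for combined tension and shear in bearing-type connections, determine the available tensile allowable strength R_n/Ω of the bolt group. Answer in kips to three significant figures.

A_b = π·0.75²/4 = 0.4418 in²; f_rv = 43.2 / (5 × 0.4418) = 19.56 ksi.
F'_nt = 1.3 F_nt − (Ω F_nt / F_nv) f_rv = 1.3·113 − (2·113/68)·19.56 = 81.9 ksi, capped at F_nt → F'_nt = 81.9 ksi.
R_n = F'_nt · A_b · n = 81.9 × 0.4418 × 5 = 180.9 kips.
Allowable strength R_n/Ω = 180.9 / 2 = 90.5 kips.

90.5 kips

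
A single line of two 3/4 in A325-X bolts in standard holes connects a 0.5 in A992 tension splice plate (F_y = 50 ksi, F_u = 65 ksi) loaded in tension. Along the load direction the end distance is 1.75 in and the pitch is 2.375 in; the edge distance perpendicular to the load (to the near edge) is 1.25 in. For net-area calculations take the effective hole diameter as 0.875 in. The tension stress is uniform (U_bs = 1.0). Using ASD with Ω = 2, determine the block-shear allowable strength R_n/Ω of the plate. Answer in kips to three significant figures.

Shear plane L_v = 1.75 + 1·2.375 = 4.125 in; A_gv = 4.125 × 0.5 = 2.062 in².
A_nv = (4.125 − 1.5·0.875) × 0.5 = 1.406 in².
A_nt = (1.25 − 0.5·0.875) × 0.5 = 0.4062 in².
0.6 F_u A_nv = 54.84 kips; 0.6 F_y A_gv = 61.88 kips → shear rupture governs the shear term.
R_n = 54.84 + 1.0 × 65 × 0.4062 = 81.25 kips.
Allowable strength R_n/Ω = 81.25 / 2 = 40.6 kips.

40.6 kips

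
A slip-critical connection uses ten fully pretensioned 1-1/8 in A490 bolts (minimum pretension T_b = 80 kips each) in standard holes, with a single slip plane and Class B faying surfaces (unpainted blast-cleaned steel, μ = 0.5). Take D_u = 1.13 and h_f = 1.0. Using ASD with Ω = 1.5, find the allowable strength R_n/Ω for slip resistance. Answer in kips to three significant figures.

R_n = μ · D_u · h_f · T_b · n_s · n_b = 0.5 × 1.13 × 1.0 × 80 × 1 × 10 = 452 kips.
Allowable strength R_n/Ω = 452 / 1.5 = 301 kips.

301 kips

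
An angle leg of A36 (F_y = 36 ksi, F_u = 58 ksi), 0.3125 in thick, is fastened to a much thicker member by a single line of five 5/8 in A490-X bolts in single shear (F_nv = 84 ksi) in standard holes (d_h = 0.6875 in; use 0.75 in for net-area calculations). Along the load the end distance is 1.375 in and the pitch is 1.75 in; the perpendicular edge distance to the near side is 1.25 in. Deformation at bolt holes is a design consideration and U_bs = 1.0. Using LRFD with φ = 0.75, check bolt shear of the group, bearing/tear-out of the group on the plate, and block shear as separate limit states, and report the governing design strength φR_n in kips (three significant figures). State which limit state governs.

52.7 kips (block shear governs)

Bolt shear: A_b = π·0.625²/4 = 0.3068 in²; R_n = 84 × 0.3068 × 5 × 1 = 128.9 kips → 0.75 × 128.9 = 96.6 kips.
Bearing: edge l_c = 1.031, r_n = 22.43 kips; interior l_c = 1.062, r_n = 23.11 kips; R_n = 22.43 + 4·23.11 = 114.9 kips → 86.2 kips.
Block shear: A_gv = 2.617, A_nv = 1.562, A_nt = 0.2734 in²; R_n = min(0.6F_uA_nv, 0.6F_yA_gv) + U_bs·F_u·A_nt = 70.23 kips → 52.7 kips.
Block shear governs: 52.7 kips.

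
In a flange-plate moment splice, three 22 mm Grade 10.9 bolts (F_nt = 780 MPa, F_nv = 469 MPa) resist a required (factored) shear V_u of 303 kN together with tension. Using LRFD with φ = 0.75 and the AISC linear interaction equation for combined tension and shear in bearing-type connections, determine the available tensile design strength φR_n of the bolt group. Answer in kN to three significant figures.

363 kN

A_b = π·22²/4 = 380.1 mm²; f_rv = 303 × 1000 / (3 × 380.1) = 265.7 MPa.
F'_nt = 1.3 F_nt − (F_nt / φF_nv) f_rv = 1.3·780 − (780/(0.75·469))·265.7 = 424.8 MPa, capped at F_nt → F'_nt = 424.8 MPa.
R_n = F'_nt · A_b · n = 424.8 × 380.1 × 3 / 1000 = 484.5 kN.
Design strength φR_n = 0.75 × 484.5 = 363 kN.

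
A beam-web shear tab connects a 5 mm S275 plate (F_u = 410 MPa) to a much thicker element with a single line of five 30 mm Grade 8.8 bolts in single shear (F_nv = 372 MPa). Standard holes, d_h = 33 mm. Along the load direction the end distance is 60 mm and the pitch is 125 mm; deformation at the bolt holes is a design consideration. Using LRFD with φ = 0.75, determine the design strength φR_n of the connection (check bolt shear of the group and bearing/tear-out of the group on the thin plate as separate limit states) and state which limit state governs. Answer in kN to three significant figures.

523 kN (bearing governs)

Bolt shear: A_b = π·30²/4 = 706.9 mm²; R_n = 372 × 706.9 × 5 × 1 / 1000 = 1315 kN → 0.75 × 1315 = 986 kN.
Bearing (1.2 l_c t F_u ≤ 2.4 d t F_u): upper limit = 2.4·30·5·410 / 1000 = 147.6 kN.
  Edge l_c = 60 − 33/2 = 43.5 → r_n = 107 kN; interior l_c = 125 − 33 = 92 → r_n = 147.6 kN.
  R_n,bearing = 1·107 + 4·147.6 = 697.4 kN → 0.75 × 697.4 = 523 kN.
Bearing governs: 523 kN.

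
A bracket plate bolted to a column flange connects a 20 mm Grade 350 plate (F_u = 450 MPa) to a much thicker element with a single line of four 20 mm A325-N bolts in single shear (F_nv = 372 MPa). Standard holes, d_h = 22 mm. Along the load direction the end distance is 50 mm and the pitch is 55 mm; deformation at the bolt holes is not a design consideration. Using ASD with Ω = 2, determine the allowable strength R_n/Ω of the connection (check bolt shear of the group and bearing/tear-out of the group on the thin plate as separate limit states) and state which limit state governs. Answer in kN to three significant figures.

Bolt shear: A_b = π·20²/4 = 314.2 mm²; R_n = 372 × 314.2 × 4 × 1 / 1000 = 467.5 kN → 467.5 / 2 = 234 kN.
Bearing (1.5 l_c t F_u ≤ 3.0 d t F_u): upper limit = 3.0·20·20·450 / 1000 = 540 kN.
  Edge l_c = 50 − 22/2 = 39 → r_n = 526.5 kN; interior l_c = 55 − 22 = 33 → r_n = 445.5 kN.
  R_n,bearing = 1·526.5 + 3·445.5 = 1863 kN → 1863 / 2 = 932 kN.
Bolt shear governs: 234 kN.

234 kN (bolt shear governs)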